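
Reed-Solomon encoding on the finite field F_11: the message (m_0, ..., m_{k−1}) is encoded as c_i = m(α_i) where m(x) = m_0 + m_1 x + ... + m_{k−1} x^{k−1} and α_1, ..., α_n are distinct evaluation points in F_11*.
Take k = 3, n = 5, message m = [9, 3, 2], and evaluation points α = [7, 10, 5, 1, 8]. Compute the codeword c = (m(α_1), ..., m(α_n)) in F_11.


c = [7, 8, 8, 3, 7]

Message polynomial: m(x) = 9 + 3·x + 2·x^2 (mod 11).
For each evaluation point α_i, compute m(α_i) mod 11:
  α_1 = 7: Horner steps 2 → 6 → 7, so m(7) = 7.
  α_2 = 10: Horner steps 2 → 1 → 8, so m(10) = 8.
  α_3 = 5: Horner steps 2 → 2 → 8, so m(5) = 8.
  α_4 = 1: Horner steps 2 → 5 → 3, so m(1) = 3.
  α_5 = 8: Horner steps 2 → 8 → 7, so m(8) = 7.
Codeword c = [7, 8, 8, 3, 7] ∈ F_11^5.


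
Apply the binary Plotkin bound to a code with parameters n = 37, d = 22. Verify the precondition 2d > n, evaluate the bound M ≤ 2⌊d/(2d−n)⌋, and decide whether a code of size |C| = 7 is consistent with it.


Plotkin bound M ≤ 6; given |C| = 7 > bound (violated).

Check applicability: 2d = 44, n = 37.
2d − n = 7 > 0, so Plotkin applies.
Compute d/(2d−n) = 22/7 ≈ 3.1429.
⌊d/(2d−n)⌋ = 3.
Plotkin bound: M ≤ 2·3 = 6.
Given |C| = 7, check: VIOLATED.
This |C| is above the Plotkin bound, so no binary code with n = 37, d = 22 and 7 codewords exists.


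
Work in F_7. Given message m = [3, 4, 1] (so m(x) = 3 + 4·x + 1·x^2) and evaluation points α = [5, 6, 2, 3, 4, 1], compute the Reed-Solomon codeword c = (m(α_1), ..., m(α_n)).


c = [6, 0, 1, 3, 0, 1]

Message polynomial: m(x) = 3 + 4·x + 1·x^2 (mod 7).
For each evaluation point α_i, compute m(α_i) mod 7:
  α_1 = 5: Horner steps 1 → 2 → 6, so m(5) = 6.
  α_2 = 6: Horner steps 1 → 3 → 0, so m(6) = 0.
  α_3 = 2: Horner steps 1 → 6 → 1, so m(2) = 1.
  α_4 = 3: Horner steps 1 → 0 → 3, so m(3) = 3.
  α_5 = 4: Horner steps 1 → 1 → 0, so m(4) = 0.
  α_6 = 1: Horner steps 1 → 5 → 1, so m(1) = 1.
Codeword c = [6, 0, 1, 3, 0, 1] ∈ F_7^6.


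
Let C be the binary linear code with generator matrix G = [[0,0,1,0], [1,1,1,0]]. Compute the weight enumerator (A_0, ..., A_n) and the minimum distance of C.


Weight distribution: A_0 = 1, A_1 = 1, A_2 = 1, A_3 = 1. Minimum distance d = 1.

Enumerate all 2^2 = 4 messages m ∈ F_2^2.
For each, compute codeword c = mG in F_2^4, then tally its weight.
  m = 00 → c = 0000, weight = 0.
  m = 10 → c = 0010, weight = 1.
  m = 01 → c = 1110, weight = 3.
  m = 11 → c = 1100, weight = 2.
Tally weights:
  weight 0: 1 codewords.
  weight 1: 1 codewords.
  weight 2: 1 codewords.
  weight 3: 1 codewords.
Minimum distance d = smallest w > 0 with A_w > 0 = 1.
Sanity: Σ A_w = 4 = 2^2 = 4 ✓.


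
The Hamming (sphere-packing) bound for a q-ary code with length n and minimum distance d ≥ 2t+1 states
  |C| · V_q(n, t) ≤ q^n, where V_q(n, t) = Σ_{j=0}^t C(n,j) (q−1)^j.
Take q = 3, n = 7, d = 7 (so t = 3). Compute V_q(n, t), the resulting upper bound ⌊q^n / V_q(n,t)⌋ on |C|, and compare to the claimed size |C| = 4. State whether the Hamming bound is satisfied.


V_q(n, t) = 379, q^n = 2187, Hamming bound = 5, |C| = 4 ≤ bound (satisfied).

Step 1: Compute V_q(n, t) = Σ_{j=0}^3 C(n, j) (q−1)^j.
  j = 0: C(7,0)·(2)^0 = 1·1 = 1.
  j = 1: C(7,1)·(2)^1 = 7·2 = 14.
  j = 2: C(7,2)·(2)^2 = 21·4 = 84.
  j = 3: C(7,3)·(2)^3 = 35·8 = 280.
  V_q(n, t) = 1 + 14 + 84 + 280 = 379.
Step 2: q^n = 3^7 = 2187.
Step 3: Hamming bound ⌊q^n / V_q(n,t)⌋ = ⌊2187/379⌋ = 5.
Step 4: Compare |C| = 4 to 5: satisfied.
The claimed |C| lies below the Hamming bound.


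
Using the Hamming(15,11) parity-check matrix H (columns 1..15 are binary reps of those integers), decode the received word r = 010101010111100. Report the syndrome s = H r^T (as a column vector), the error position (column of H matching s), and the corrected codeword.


s = (1, 0, 0, 0)^T, error position = 8, corrected codeword c = 010101000111100

Compute s = H r^T mod 2 one row at a time:
  s_1 = 1 + 0 + 1 + 1 + 1 + 1 + 0 + 0 = 5 ≡ 1 (mod 2).
  s_2 = 1 + 0 + 1 + 0 + 1 + 1 + 0 + 0 = 4 ≡ 0 (mod 2).
  s_3 = 1 + 0 + 1 + 0 + 1 + 1 + 0 + 0 = 4 ≡ 0 (mod 2).
  s_4 = 0 + 0 + 0 + 0 + 0 + 1 + 1 + 0 = 2 ≡ 0 (mod 2).
s = (1, 0, 0, 0)^T — this equals column 8 of H (binary 1000), so error is at position 8.
Correct: flip bit 8 of r = 010101010111100 to get c = 010101000111100.


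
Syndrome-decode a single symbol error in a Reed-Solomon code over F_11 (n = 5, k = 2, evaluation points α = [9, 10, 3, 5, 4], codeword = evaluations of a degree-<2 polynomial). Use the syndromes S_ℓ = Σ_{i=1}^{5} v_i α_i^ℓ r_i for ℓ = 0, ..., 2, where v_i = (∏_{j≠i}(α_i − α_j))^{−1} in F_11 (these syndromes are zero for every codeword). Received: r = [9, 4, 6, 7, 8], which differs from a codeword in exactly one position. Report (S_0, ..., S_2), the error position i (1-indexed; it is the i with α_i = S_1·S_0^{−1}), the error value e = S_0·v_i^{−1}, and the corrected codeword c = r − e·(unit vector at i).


S = (6, 2, 8), error at position 5, error magnitude e = 7, c = [9, 4, 6, 7, 1].

Step 1: column multipliers v_i = (∏_{j≠i}(α_i − α_j))^{−1} mod 11.
  i = 1 (α = 9): (9−10)(9−3)(9−5)(9−4) = (−1)·6·4·5 = −120 ≡ 1, so v_1 = 1^{−1} = 1 (mod 11).
  i = 2 (α = 10): (10−9)(10−3)(10−5)(10−4) = 1·7·5·6 = 210 ≡ 1, so v_2 = 1^{−1} = 1 (mod 11).
  i = 3 (α = 3): (3−9)(3−10)(3−5)(3−4) = (−6)·(−7)·(−2)·(−1) = 84 ≡ 7, so v_3 = 7^{−1} = 8 (mod 11).
  i = 4 (α = 5): (5−9)(5−10)(5−3)(5−4) = (−4)·(−5)·2·1 = 40 ≡ 7, so v_4 = 7^{−1} = 8 (mod 11).
  i = 5 (α = 4): (4−9)(4−10)(4−3)(4−5) = (−5)·(−6)·1·(−1) = −30 ≡ 3, so v_5 = 3^{−1} = 4 (mod 11).
  v = [1, 1, 8, 8, 4].
Step 2: syndromes of r = [9, 4, 6, 7, 8] (all sums mod 11).
  S_0 = Σ v_i r_i = 1·9 + 1·4 + 8·6 + 8·7 + 4·8 = 149 ≡ 6.
  S_1 = Σ v_i α_i r_i = 1·9·9 + 1·10·4 + 8·3·6 + 8·5·7 + 4·4·8 = 673 ≡ 2.
  α_i^2 mod 11 = [4, 1, 9, 3, 5].
  S_2 = Σ v_i α_i^2 r_i = 1·4·9 + 1·1·4 + 8·9·6 + 8·3·7 + 4·5·8 = 800 ≡ 8.
  S = (6, 2, 8) ≠ 0, so r is not a codeword (an error is present).
Step 3: locate the error. For a single error e at position i, S_ℓ = v_i·e·α_i^ℓ, so α_err = S_1/S_0.
  S_0^{−1} = 6^{−1} = 2 (mod 11), so α_err = 2·2 = 4 ≡ 4 = α_5. Error position i = 5.
  Consistency check: S_2/S_1 = 8·6 = 48 ≡ 4 = α_err ✓ (single-error assumption holds).
Step 4: error magnitude e = S_0/v_5 = S_0·∏_{j≠5}(α_5 − α_j) = 6·3 = 18 ≡ 7 (mod 11).
Step 5: correct position 5: c_5 = r_5 − e = 8 − 7 ≡ 1 (mod 11). Hence c = [9, 4, 6, 7, 1].
  Check: interpolating c through the α_i gives m(x) = 10 + 6·x (degree < 2) with m(α_i) = c_i for every i, so c is indeed a codeword.


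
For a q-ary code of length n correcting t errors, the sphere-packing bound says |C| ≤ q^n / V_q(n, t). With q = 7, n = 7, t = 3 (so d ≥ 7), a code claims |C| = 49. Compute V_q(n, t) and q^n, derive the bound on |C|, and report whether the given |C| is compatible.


V_q(n, t) = 8359, q^n = 823543, Hamming bound = 98, |C| = 49 ≤ bound (satisfied).

Step 1: Compute V_q(n, t) = Σ_{j=0}^3 C(n, j) (q−1)^j.
  j = 0: C(7,0)·(6)^0 = 1·1 = 1.
  j = 1: C(7,1)·(6)^1 = 7·6 = 42.
  j = 2: C(7,2)·(6)^2 = 21·36 = 756.
  j = 3: C(7,3)·(6)^3 = 35·216 = 7560.
  V_q(n, t) = 1 + 42 + 756 + 7560 = 8359.
Step 2: q^n = 7^7 = 823543.
Step 3: Hamming bound ⌊q^n / V_q(n,t)⌋ = ⌊823543/8359⌋ = 98.
Step 4: Compare |C| = 49 to 98: satisfied.
The claimed |C| lies below the Hamming bound.


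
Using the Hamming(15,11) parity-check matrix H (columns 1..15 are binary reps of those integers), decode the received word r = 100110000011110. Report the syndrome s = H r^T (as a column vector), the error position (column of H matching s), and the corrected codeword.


s = (0, 1, 0, 0)^T, error position = 4, corrected codeword c = 100010000011110

Compute s = H r^T mod 2 one row at a time:
  s_1 = 0 + 0 + 0 + 1 + 1 + 1 + 1 + 0 = 4 ≡ 0 (mod 2).
  s_2 = 1 + 1 + 0 + 0 + 1 + 1 + 1 + 0 = 5 ≡ 1 (mod 2).
  s_3 = 0 + 0 + 0 + 0 + 0 + 1 + 1 + 0 = 2 ≡ 0 (mod 2).
  s_4 = 1 + 0 + 1 + 0 + 0 + 1 + 1 + 0 = 4 ≡ 0 (mod 2).
s = (0, 1, 0, 0)^T — this equals column 4 of H (binary 0100), so error is at position 4.
Correct: flip bit 4 of r = 100110000011110 to get c = 100010000011110.


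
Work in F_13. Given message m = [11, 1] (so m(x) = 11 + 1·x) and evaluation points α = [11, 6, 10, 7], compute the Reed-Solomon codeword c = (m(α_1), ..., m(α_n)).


c = [9, 4, 8, 5]

Message polynomial: m(x) = 11 + 1·x (mod 13).
For each evaluation point α_i, compute m(α_i) mod 13:
  α_1 = 11: Horner steps 1 → 9, so m(11) = 9.
  α_2 = 6: Horner steps 1 → 4, so m(6) = 4.
  α_3 = 10: Horner steps 1 → 8, so m(10) = 8.
  α_4 = 7: Horner steps 1 → 5, so m(7) = 5.
Codeword c = [9, 4, 8, 5] ∈ F_13^4.


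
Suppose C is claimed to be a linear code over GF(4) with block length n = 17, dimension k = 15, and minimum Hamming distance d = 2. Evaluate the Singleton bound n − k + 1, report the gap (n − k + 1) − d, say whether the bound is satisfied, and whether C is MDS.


Singleton RHS = n − k + 1 = 3, slack = 1, bound satisfied, not MDS.

Singleton bound: d ≤ n − k + 1.
Here n = 17, k = 15, so n − k + 1 = 3.
Given d = 2, check d ≤ 3: YES.
Slack = (n − k + 1) − d = 1.
The code is NOT MDS (slack = 1 > 0).
Description: the claimed parameters are [17, 15, 2]_4; such a code would be non-MDS.


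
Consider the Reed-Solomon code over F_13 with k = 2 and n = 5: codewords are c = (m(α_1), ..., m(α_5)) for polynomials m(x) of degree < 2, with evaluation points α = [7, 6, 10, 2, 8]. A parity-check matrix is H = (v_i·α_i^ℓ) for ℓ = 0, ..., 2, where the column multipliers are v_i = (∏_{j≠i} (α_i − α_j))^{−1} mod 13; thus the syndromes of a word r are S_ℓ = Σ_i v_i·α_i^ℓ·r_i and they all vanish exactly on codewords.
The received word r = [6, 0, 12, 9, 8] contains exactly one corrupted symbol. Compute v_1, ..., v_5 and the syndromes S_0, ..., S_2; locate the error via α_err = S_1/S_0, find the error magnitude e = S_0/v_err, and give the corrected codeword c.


S = (5, 4, 11), error at position 2, error magnitude e = 9, c = [6, 4, 12, 9, 8].

Step 1: column multipliers v_i = (∏_{j≠i}(α_i − α_j))^{−1} mod 13.
  i = 1 (α = 7): (7−6)(7−10)(7−2)(7−8) = 1·(−3)·5·(−1) = 15 ≡ 2, so v_1 = 2^{−1} = 7 (mod 13).
  i = 2 (α = 6): (6−7)(6−10)(6−2)(6−8) = (−1)·(−4)·4·(−2) = −32 ≡ 7, so v_2 = 7^{−1} = 2 (mod 13).
  i = 3 (α = 10): (10−7)(10−6)(10−2)(10−8) = 3·4·8·2 = 192 ≡ 10, so v_3 = 10^{−1} = 4 (mod 13).
  i = 4 (α = 2): (2−7)(2−6)(2−10)(2−8) = (−5)·(−4)·(−8)·(−6) = 960 ≡ 11, so v_4 = 11^{−1} = 6 (mod 13).
  i = 5 (α = 8): (8−7)(8−6)(8−10)(8−2) = 1·2·(−2)·6 = −24 ≡ 2, so v_5 = 2^{−1} = 7 (mod 13).
  v = [7, 2, 4, 6, 7].
Step 2: syndromes of r = [6, 0, 12, 9, 8] (all sums mod 13).
  S_0 = Σ v_i r_i = 7·6 + 2·0 + 4·12 + 6·9 + 7·8 = 200 ≡ 5.
  S_1 = Σ v_i α_i r_i = 7·7·6 + 2·6·0 + 4·10·12 + 6·2·9 + 7·8·8 = 1330 ≡ 4.
  α_i^2 mod 13 = [10, 10, 9, 4, 12].
  S_2 = Σ v_i α_i^2 r_i = 7·10·6 + 2·10·0 + 4·9·12 + 6·4·9 + 7·12·8 = 1740 ≡ 11.
  S = (5, 4, 11) ≠ 0, so r is not a codeword (an error is present).
Step 3: locate the error. For a single error e at position i, S_ℓ = v_i·e·α_i^ℓ, so α_err = S_1/S_0.
  S_0^{−1} = 5^{−1} = 8 (mod 13), so α_err = 4·8 = 32 ≡ 6 = α_2. Error position i = 2.
  Consistency check: S_2/S_1 = 11·10 = 110 ≡ 6 = α_err ✓ (single-error assumption holds).
Step 4: error magnitude e = S_0/v_2 = S_0·∏_{j≠2}(α_2 − α_j) = 5·7 = 35 ≡ 9 (mod 13).
Step 5: correct position 2: c_2 = r_2 − e = 0 − 9 ≡ 4 (mod 13). Hence c = [6, 4, 12, 9, 8].
  Check: interpolating c through the α_i gives m(x) = 5 + 2·x (degree < 2) with m(α_i) = c_i for every i, so c is indeed a codeword.


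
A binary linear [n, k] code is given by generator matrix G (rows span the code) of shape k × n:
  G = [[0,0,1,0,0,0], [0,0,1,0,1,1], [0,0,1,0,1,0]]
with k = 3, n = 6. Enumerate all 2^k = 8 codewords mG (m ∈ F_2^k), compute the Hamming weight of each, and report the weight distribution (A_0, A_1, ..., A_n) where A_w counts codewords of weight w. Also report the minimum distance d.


Weight distribution: A_0 = 1, A_1 = 3, A_2 = 3, A_3 = 1. Minimum distance d = 1.

Enumerate all 2^3 = 8 messages m ∈ F_2^3.
For each, compute codeword c = mG in F_2^6, then tally its weight.
  m = 000 → c = 000000, weight = 0.
  m = 100 → c = 001000, weight = 1.
  m = 010 → c = 001011, weight = 3.
  m = 110 → c = 000011, weight = 2.
  m = 001 → c = 001010, weight = 2.
  m = 101 → c = 000010, weight = 1.
  m = 011 → c = 000001, weight = 1.
  m = 111 → c = 001001, weight = 2.
Tally weights:
  weight 0: 1 codewords.
  weight 1: 3 codewords.
  weight 2: 3 codewords.
  weight 3: 1 codewords.
Minimum distance d = smallest w > 0 with A_w > 0 = 1.
Sanity: Σ A_w = 8 = 2^3 = 8 ✓.


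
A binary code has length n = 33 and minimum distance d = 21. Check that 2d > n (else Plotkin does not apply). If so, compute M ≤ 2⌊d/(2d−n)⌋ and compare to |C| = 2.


Plotkin bound M ≤ 4; given |C| = 2 ≤ bound (satisfied).

Check applicability: 2d = 42, n = 33.
2d − n = 9 > 0, so Plotkin applies.
Compute d/(2d−n) = 21/9 ≈ 2.3333.
⌊d/(2d−n)⌋ = 2.
Plotkin bound: M ≤ 2·2 = 4.
Given |C| = 2, check: satisfied.
This |C| is below the Plotkin bound.


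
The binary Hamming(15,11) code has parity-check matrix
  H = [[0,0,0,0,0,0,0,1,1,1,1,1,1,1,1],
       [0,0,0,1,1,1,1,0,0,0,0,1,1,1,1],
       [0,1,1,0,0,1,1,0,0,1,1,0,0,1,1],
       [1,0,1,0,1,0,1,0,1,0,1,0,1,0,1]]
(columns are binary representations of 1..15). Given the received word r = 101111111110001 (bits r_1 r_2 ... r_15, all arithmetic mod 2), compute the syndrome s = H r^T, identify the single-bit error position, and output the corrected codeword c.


s = (1, 1, 0, 1)^T, error position = 13, corrected codeword c = 101111111110101

Compute s = H r^T mod 2 one row at a time:
  s_1 = 1 + 1 + 1 + 1 + 0 + 0 + 0 + 1 = 5 ≡ 1 (mod 2).
  s_2 = 1 + 1 + 1 + 1 + 0 + 0 + 0 + 1 = 5 ≡ 1 (mod 2).
  s_3 = 0 + 1 + 1 + 1 + 1 + 1 + 0 + 1 = 6 ≡ 0 (mod 2).
  s_4 = 1 + 1 + 1 + 1 + 1 + 1 + 0 + 1 = 7 ≡ 1 (mod 2).
s = (1, 1, 0, 1)^T — this equals column 13 of H (binary 1101), so error is at position 13.
Correct: flip bit 13 of r = 101111111110001 to get c = 101111111110101.


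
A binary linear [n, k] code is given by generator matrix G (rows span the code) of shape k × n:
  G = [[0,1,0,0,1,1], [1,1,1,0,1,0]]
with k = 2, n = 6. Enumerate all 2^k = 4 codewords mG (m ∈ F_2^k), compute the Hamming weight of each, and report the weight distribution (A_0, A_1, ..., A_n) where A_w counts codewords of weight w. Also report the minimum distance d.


Weight distribution: A_0 = 1, A_3 = 2, A_4 = 1. Minimum distance d = 3.

Enumerate all 2^2 = 4 messages m ∈ F_2^2.
For each, compute codeword c = mG in F_2^6, then tally its weight.
  m = 00 → c = 000000, weight = 0.
  m = 10 → c = 010011, weight = 3.
  m = 01 → c = 111010, weight = 4.
  m = 11 → c = 101001, weight = 3.
Tally weights:
  weight 0: 1 codewords.
  weight 3: 2 codewords.
  weight 4: 1 codewords.
Minimum distance d = smallest w > 0 with A_w > 0 = 3.
Sanity: Σ A_w = 4 = 2^2 = 4 ✓.


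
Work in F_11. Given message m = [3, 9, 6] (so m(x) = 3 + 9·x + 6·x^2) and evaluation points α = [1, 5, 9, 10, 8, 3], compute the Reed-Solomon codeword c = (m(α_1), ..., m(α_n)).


c = [7, 0, 9, 0, 8, 7]

Message polynomial: m(x) = 3 + 9·x + 6·x^2 (mod 11).
For each evaluation point α_i, compute m(α_i) mod 11:
  α_1 = 1: Horner steps 6 → 4 → 7, so m(1) = 7.
  α_2 = 5: Horner steps 6 → 6 → 0, so m(5) = 0.
  α_3 = 9: Horner steps 6 → 8 → 9, so m(9) = 9.
  α_4 = 10: Horner steps 6 → 3 → 0, so m(10) = 0.
  α_5 = 8: Horner steps 6 → 2 → 8, so m(8) = 8.
  α_6 = 3: Horner steps 6 → 5 → 7, so m(3) = 7.
Codeword c = [7, 0, 9, 0, 8, 7] ∈ F_11^6.


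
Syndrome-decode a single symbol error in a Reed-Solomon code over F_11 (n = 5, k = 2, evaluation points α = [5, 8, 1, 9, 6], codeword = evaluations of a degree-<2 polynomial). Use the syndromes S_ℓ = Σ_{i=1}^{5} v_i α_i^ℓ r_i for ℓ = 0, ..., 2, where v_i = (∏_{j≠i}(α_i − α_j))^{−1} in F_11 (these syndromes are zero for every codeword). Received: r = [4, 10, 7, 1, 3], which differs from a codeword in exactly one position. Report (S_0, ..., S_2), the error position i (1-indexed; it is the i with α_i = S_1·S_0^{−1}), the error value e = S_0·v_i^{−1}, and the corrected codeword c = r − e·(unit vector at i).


S = (1, 6, 3), error at position 5, error magnitude e = 8, c = [4, 10, 7, 1, 6].

Step 1: column multipliers v_i = (∏_{j≠i}(α_i − α_j))^{−1} mod 11.
  i = 1 (α = 5): (5−8)(5−1)(5−9)(5−6) = (−3)·4·(−4)·(−1) = −48 ≡ 7, so v_1 = 7^{−1} = 8 (mod 11).
  i = 2 (α = 8): (8−5)(8−1)(8−9)(8−6) = 3·7·(−1)·2 = −42 ≡ 2, so v_2 = 2^{−1} = 6 (mod 11).
  i = 3 (α = 1): (1−5)(1−8)(1−9)(1−6) = (−4)·(−7)·(−8)·(−5) = 1120 ≡ 9, so v_3 = 9^{−1} = 5 (mod 11).
  i = 4 (α = 9): (9−5)(9−8)(9−1)(9−6) = 4·1·8·3 = 96 ≡ 8, so v_4 = 8^{−1} = 7 (mod 11).
  i = 5 (α = 6): (6−5)(6−8)(6−1)(6−9) = 1·(−2)·5·(−3) = 30 ≡ 8, so v_5 = 8^{−1} = 7 (mod 11).
  v = [8, 6, 5, 7, 7].
Step 2: syndromes of r = [4, 10, 7, 1, 3] (all sums mod 11).
  S_0 = Σ v_i r_i = 8·4 + 6·10 + 5·7 + 7·1 + 7·3 = 155 ≡ 1.
  S_1 = Σ v_i α_i r_i = 8·5·4 + 6·8·10 + 5·1·7 + 7·9·1 + 7·6·3 = 864 ≡ 6.
  α_i^2 mod 11 = [3, 9, 1, 4, 3].
  S_2 = Σ v_i α_i^2 r_i = 8·3·4 + 6·9·10 + 5·1·7 + 7·4·1 + 7·3·3 = 762 ≡ 3.
  S = (1, 6, 3) ≠ 0, so r is not a codeword (an error is present).
Step 3: locate the error. For a single error e at position i, S_ℓ = v_i·e·α_i^ℓ, so α_err = S_1/S_0.
  S_0^{−1} = 1^{−1} = 1 (mod 11), so α_err = 6·1 = 6 ≡ 6 = α_5. Error position i = 5.
  Consistency check: S_2/S_1 = 3·2 = 6 ≡ 6 = α_err ✓ (single-error assumption holds).
Step 4: error magnitude e = S_0/v_5 = S_0·∏_{j≠5}(α_5 − α_j) = 1·8 = 8 ≡ 8 (mod 11).
Step 5: correct position 5: c_5 = r_5 − e = 3 − 8 ≡ 6 (mod 11). Hence c = [4, 10, 7, 1, 6].
  Check: interpolating c through the α_i gives m(x) = 5 + 2·x (degree < 2) with m(α_i) = c_i for every i, so c is indeed a codeword.


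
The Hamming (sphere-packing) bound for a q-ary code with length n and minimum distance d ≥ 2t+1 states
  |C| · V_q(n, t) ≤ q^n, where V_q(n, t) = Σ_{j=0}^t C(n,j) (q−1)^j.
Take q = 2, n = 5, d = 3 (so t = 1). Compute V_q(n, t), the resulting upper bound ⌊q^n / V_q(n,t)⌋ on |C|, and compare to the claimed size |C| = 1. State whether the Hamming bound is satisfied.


V_q(n, t) = 6, q^n = 32, Hamming bound = 5, |C| = 1 ≤ bound (satisfied).

Step 1: Compute V_q(n, t) = Σ_{j=0}^1 C(n, j) (q−1)^j.
  j = 0: C(5,0)·(1)^0 = 1·1 = 1.
  j = 1: C(5,1)·(1)^1 = 5·1 = 5.
  V_q(n, t) = 1 + 5 = 6.
Step 2: q^n = 2^5 = 32.
Step 3: Hamming bound ⌊q^n / V_q(n,t)⌋ = ⌊32/6⌋ = 5.
Step 4: Compare |C| = 1 to 5: satisfied.
The claimed |C| lies below the Hamming bound.


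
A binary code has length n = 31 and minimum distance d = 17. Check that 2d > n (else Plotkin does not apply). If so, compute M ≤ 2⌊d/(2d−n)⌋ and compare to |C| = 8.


Plotkin bound M ≤ 10; given |C| = 8 ≤ bound (satisfied).

Check applicability: 2d = 34, n = 31.
2d − n = 3 > 0, so Plotkin applies.
Compute d/(2d−n) = 17/3 ≈ 5.6667.
⌊d/(2d−n)⌋ = 5.
Plotkin bound: M ≤ 2·5 = 10.
Given |C| = 8, check: satisfied.
This |C| is below the Plotkin bound.


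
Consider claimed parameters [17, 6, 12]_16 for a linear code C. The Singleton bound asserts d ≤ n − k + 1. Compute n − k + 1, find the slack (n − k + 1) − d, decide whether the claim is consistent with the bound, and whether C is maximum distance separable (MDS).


Singleton RHS = n − k + 1 = 12, slack = 0, bound satisfied, MDS.

Singleton bound: d ≤ n − k + 1.
Here n = 17, k = 6, so n − k + 1 = 12.
Given d = 12, check d ≤ 12: YES.
Slack = (n − k + 1) − d = 0.
The code is MDS (slack = 0).
Description: the claimed parameters are [17, 6, 12]_16; such a code would be MDS (meets Singleton bound).


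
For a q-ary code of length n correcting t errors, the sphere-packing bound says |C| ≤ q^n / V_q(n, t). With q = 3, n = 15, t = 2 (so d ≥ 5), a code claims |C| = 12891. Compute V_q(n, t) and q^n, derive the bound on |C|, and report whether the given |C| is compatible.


V_q(n, t) = 451, q^n = 14348907, Hamming bound = 31815, |C| = 12891 ≤ bound (satisfied).

Step 1: Compute V_q(n, t) = Σ_{j=0}^2 C(n, j) (q−1)^j.
  j = 0: C(15,0)·(2)^0 = 1·1 = 1.
  j = 1: C(15,1)·(2)^1 = 15·2 = 30.
  j = 2: C(15,2)·(2)^2 = 105·4 = 420.
  V_q(n, t) = 1 + 30 + 420 = 451.
Step 2: q^n = 3^15 = 14348907.
Step 3: Hamming bound ⌊q^n / V_q(n,t)⌋ = ⌊14348907/451⌋ = 31815.
Step 4: Compare |C| = 12891 to 31815: satisfied.
The claimed |C| lies below the Hamming bound.


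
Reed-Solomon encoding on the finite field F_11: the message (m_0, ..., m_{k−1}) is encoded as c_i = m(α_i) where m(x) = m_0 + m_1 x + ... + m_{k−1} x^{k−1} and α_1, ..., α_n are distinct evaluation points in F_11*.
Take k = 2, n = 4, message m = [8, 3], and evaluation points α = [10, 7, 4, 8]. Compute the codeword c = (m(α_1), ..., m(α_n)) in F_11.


c = [5, 7, 9, 10]

Message polynomial: m(x) = 8 + 3·x (mod 11).
For each evaluation point α_i, compute m(α_i) mod 11:
  α_1 = 10: Horner steps 3 → 5, so m(10) = 5.
  α_2 = 7: Horner steps 3 → 7, so m(7) = 7.
  α_3 = 4: Horner steps 3 → 9, so m(4) = 9.
  α_4 = 8: Horner steps 3 → 10, so m(8) = 10.
Codeword c = [5, 7, 9, 10] ∈ F_11^4.


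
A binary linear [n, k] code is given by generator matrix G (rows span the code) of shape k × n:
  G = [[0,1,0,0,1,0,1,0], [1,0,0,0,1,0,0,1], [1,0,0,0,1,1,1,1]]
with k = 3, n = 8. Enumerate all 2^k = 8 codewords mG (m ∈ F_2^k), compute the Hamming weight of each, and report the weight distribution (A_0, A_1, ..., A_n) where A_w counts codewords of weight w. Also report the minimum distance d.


Weight distribution: A_0 = 1, A_2 = 1, A_3 = 3, A_4 = 2, A_5 = 1. Minimum distance d = 2.

Enumerate all 2^3 = 8 messages m ∈ F_2^3.
For each, compute codeword c = mG in F_2^8, then tally its weight.
  m = 000 → c = 00000000, weight = 0.
  m = 100 → c = 01001010, weight = 3.
  m = 010 → c = 10001001, weight = 3.
  m = 110 → c = 11000011, weight = 4.
  m = 001 → c = 10001111, weight = 5.
  m = 101 → c = 11000101, weight = 4.
  m = 011 → c = 00000110, weight = 2.
  m = 111 → c = 01001100, weight = 3.
Tally weights:
  weight 0: 1 codewords.
  weight 2: 1 codewords.
  weight 3: 3 codewords.
  weight 4: 2 codewords.
  weight 5: 1 codewords.
Minimum distance d = smallest w > 0 with A_w > 0 = 2.
Sanity: Σ A_w = 8 = 2^3 = 8 ✓.


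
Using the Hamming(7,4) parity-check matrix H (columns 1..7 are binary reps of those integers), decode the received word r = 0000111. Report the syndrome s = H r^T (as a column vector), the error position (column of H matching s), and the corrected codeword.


s = (1, 0, 0)^T, error position = 4, corrected codeword c = 0001111

Compute s = H r^T mod 2 one row at a time:
  s_1 = 0 + 1 + 1 + 1 = 3 ≡ 1 (mod 2).
  s_2 = 0 + 0 + 1 + 1 = 2 ≡ 0 (mod 2).
  s_3 = 0 + 0 + 1 + 1 = 2 ≡ 0 (mod 2).
s = (1, 0, 0)^T — this equals column 4 of H (binary 100), so error is at position 4.
Correct: flip bit 4 of r = 0000111 to get c = 0001111.


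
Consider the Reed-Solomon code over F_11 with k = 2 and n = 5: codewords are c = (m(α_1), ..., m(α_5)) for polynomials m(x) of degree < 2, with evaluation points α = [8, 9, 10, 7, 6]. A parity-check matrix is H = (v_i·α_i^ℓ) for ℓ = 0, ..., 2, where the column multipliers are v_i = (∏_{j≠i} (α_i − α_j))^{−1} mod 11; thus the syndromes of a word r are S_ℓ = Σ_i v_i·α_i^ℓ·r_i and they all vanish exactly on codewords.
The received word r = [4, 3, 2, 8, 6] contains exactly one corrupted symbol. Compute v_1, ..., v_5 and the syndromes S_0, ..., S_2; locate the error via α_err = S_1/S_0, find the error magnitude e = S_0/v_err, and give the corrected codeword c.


S = (5, 2, 3), error at position 4, error magnitude e = 3, c = [4, 3, 2, 5, 6].

Step 1: column multipliers v_i = (∏_{j≠i}(α_i − α_j))^{−1} mod 11.
  i = 1 (α = 8): (8−9)(8−10)(8−7)(8−6) = (−1)·(−2)·1·2 = 4 ≡ 4, so v_1 = 4^{−1} = 3 (mod 11).
  i = 2 (α = 9): (9−8)(9−10)(9−7)(9−6) = 1·(−1)·2·3 = −6 ≡ 5, so v_2 = 5^{−1} = 9 (mod 11).
  i = 3 (α = 10): (10−8)(10−9)(10−7)(10−6) = 2·1·3·4 = 24 ≡ 2, so v_3 = 2^{−1} = 6 (mod 11).
  i = 4 (α = 7): (7−8)(7−9)(7−10)(7−6) = (−1)·(−2)·(−3)·1 = −6 ≡ 5, so v_4 = 5^{−1} = 9 (mod 11).
  i = 5 (α = 6): (6−8)(6−9)(6−10)(6−7) = (−2)·(−3)·(−4)·(−1) = 24 ≡ 2, so v_5 = 2^{−1} = 6 (mod 11).
  v = [3, 9, 6, 9, 6].
Step 2: syndromes of r = [4, 3, 2, 8, 6] (all sums mod 11).
  S_0 = Σ v_i r_i = 3·4 + 9·3 + 6·2 + 9·8 + 6·6 = 159 ≡ 5.
  S_1 = Σ v_i α_i r_i = 3·8·4 + 9·9·3 + 6·10·2 + 9·7·8 + 6·6·6 = 1179 ≡ 2.
  α_i^2 mod 11 = [9, 4, 1, 5, 3].
  S_2 = Σ v_i α_i^2 r_i = 3·9·4 + 9·4·3 + 6·1·2 + 9·5·8 + 6·3·6 = 696 ≡ 3.
  S = (5, 2, 3) ≠ 0, so r is not a codeword (an error is present).
Step 3: locate the error. For a single error e at position i, S_ℓ = v_i·e·α_i^ℓ, so α_err = S_1/S_0.
  S_0^{−1} = 5^{−1} = 9 (mod 11), so α_err = 2·9 = 18 ≡ 7 = α_4. Error position i = 4.
  Consistency check: S_2/S_1 = 3·6 = 18 ≡ 7 = α_err ✓ (single-error assumption holds).
Step 4: error magnitude e = S_0/v_4 = S_0·∏_{j≠4}(α_4 − α_j) = 5·5 = 25 ≡ 3 (mod 11).
Step 5: correct position 4: c_4 = r_4 − e = 8 − 3 ≡ 5 (mod 11). Hence c = [4, 3, 2, 5, 6].
  Check: interpolating c through the α_i gives m(x) = 1 + 10·x (degree < 2) with m(α_i) = c_i for every i, so c is indeed a codeword.


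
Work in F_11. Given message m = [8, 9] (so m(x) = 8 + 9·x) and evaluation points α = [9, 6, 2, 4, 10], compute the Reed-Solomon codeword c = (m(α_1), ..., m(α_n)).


c = [1, 7, 4, 0, 10]

Message polynomial: m(x) = 8 + 9·x (mod 11).
For each evaluation point α_i, compute m(α_i) mod 11:
  α_1 = 9: Horner steps 9 → 1, so m(9) = 1.
  α_2 = 6: Horner steps 9 → 7, so m(6) = 7.
  α_3 = 2: Horner steps 9 → 4, so m(2) = 4.
  α_4 = 4: Horner steps 9 → 0, so m(4) = 0.
  α_5 = 10: Horner steps 9 → 10, so m(10) = 10.
Codeword c = [1, 7, 4, 0, 10] ∈ F_11^5.


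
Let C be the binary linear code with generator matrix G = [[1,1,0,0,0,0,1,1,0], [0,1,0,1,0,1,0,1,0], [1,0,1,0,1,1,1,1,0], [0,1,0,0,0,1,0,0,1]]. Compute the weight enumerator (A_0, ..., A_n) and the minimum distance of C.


Weight distribution: A_0 = 1, A_3 = 3, A_4 = 5, A_5 = 2, A_6 = 2, A_7 = 3. Minimum distance d = 3.

Enumerate all 2^4 = 16 messages m ∈ F_2^4.
For each, compute codeword c = mG in F_2^9, then tally its weight.
  m = 0000 → c = 000000000, weight = 0.
  m = 1000 → c = 110000110, weight = 4.
  m = 0100 → c = 010101010, weight = 4.
  m = 1100 → c = 100101100, weight = 4.
  m = 0010 → c = 101011110, weight = 6.
  m = 1010 → c = 011011000, weight = 4.
  m = 0110 → c = 111110100, weight = 6.
  m = 1110 → c = 001110010, weight = 4.
  m = 0001 → c = 010001001, weight = 3.
  m = 1001 → c = 100001111, weight = 5.
  m = 0101 → c = 000100011, weight = 3.
  m = 1101 → c = 110100101, weight = 5.
  m = 0011 → c = 111010111, weight = 7.
  m = 1011 → c = 001010001, weight = 3.
  m = 0111 → c = 101111101, weight = 7.
  m = 1111 → c = 011111011, weight = 7.
Tally weights:
  weight 0: 1 codewords.
  weight 3: 3 codewords.
  weight 4: 5 codewords.
  weight 5: 2 codewords.
  weight 6: 2 codewords.
  weight 7: 3 codewords.
Minimum distance d = smallest w > 0 with A_w > 0 = 3.
Sanity: Σ A_w = 16 = 2^4 = 16 ✓.


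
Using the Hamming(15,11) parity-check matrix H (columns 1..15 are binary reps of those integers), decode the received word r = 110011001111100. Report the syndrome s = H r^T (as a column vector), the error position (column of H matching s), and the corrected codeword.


s = (1, 0, 0, 1)^T, error position = 9, corrected codeword c = 110011000111100

Compute s = H r^T mod 2 one row at a time:
  s_1 = 0 + 1 + 1 + 1 + 1 + 1 + 0 + 0 = 5 ≡ 1 (mod 2).
  s_2 = 0 + 1 + 1 + 0 + 1 + 1 + 0 + 0 = 4 ≡ 0 (mod 2).
  s_3 = 1 + 0 + 1 + 0 + 1 + 1 + 0 + 0 = 4 ≡ 0 (mod 2).
  s_4 = 1 + 0 + 1 + 0 + 1 + 1 + 1 + 0 = 5 ≡ 1 (mod 2).
s = (1, 0, 0, 1)^T — this equals column 9 of H (binary 1001), so error is at position 9.
Correct: flip bit 9 of r = 110011001111100 to get c = 110011000111100.


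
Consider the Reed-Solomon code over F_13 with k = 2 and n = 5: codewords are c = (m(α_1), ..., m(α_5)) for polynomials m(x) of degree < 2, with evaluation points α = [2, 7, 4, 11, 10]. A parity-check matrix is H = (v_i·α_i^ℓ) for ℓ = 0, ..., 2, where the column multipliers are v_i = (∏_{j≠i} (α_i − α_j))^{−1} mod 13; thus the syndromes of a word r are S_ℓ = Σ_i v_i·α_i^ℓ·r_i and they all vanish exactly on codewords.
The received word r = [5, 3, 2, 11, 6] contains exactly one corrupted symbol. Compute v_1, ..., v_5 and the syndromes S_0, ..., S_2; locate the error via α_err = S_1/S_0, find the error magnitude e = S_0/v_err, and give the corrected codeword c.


S = (7, 10, 5), error at position 2, error magnitude e = 12, c = [5, 4, 2, 11, 6].

Step 1: column multipliers v_i = (∏_{j≠i}(α_i − α_j))^{−1} mod 13.
  i = 1 (α = 2): (2−7)(2−4)(2−11)(2−10) = (−5)·(−2)·(−9)·(−8) = 720 ≡ 5, so v_1 = 5^{−1} = 8 (mod 13).
  i = 2 (α = 7): (7−2)(7−4)(7−11)(7−10) = 5·3·(−4)·(−3) = 180 ≡ 11, so v_2 = 11^{−1} = 6 (mod 13).
  i = 3 (α = 4): (4−2)(4−7)(4−11)(4−10) = 2·(−3)·(−7)·(−6) = −252 ≡ 8, so v_3 = 8^{−1} = 5 (mod 13).
  i = 4 (α = 11): (11−2)(11−7)(11−4)(11−10) = 9·4·7·1 = 252 ≡ 5, so v_4 = 5^{−1} = 8 (mod 13).
  i = 5 (α = 10): (10−2)(10−7)(10−4)(10−11) = 8·3·6·(−1) = −144 ≡ 12, so v_5 = 12^{−1} = 12 (mod 13).
  v = [8, 6, 5, 8, 12].
Step 2: syndromes of r = [5, 3, 2, 11, 6] (all sums mod 13).
  S_0 = Σ v_i r_i = 8·5 + 6·3 + 5·2 + 8·11 + 12·6 = 228 ≡ 7.
  S_1 = Σ v_i α_i r_i = 8·2·5 + 6·7·3 + 5·4·2 + 8·11·11 + 12·10·6 = 1934 ≡ 10.
  α_i^2 mod 13 = [4, 10, 3, 4, 9].
  S_2 = Σ v_i α_i^2 r_i = 8·4·5 + 6·10·3 + 5·3·2 + 8·4·11 + 12·9·6 = 1370 ≡ 5.
  S = (7, 10, 5) ≠ 0, so r is not a codeword (an error is present).
Step 3: locate the error. For a single error e at position i, S_ℓ = v_i·e·α_i^ℓ, so α_err = S_1/S_0.
  S_0^{−1} = 7^{−1} = 2 (mod 13), so α_err = 10·2 = 20 ≡ 7 = α_2. Error position i = 2.
  Consistency check: S_2/S_1 = 5·4 = 20 ≡ 7 = α_err ✓ (single-error assumption holds).
Step 4: error magnitude e = S_0/v_2 = S_0·∏_{j≠2}(α_2 − α_j) = 7·11 = 77 ≡ 12 (mod 13).
Step 5: correct position 2: c_2 = r_2 − e = 3 − 12 ≡ 4 (mod 13). Hence c = [5, 4, 2, 11, 6].
  Check: interpolating c through the α_i gives m(x) = 8 + 5·x (degree < 2) with m(α_i) = c_i for every i, so c is indeed a codeword.


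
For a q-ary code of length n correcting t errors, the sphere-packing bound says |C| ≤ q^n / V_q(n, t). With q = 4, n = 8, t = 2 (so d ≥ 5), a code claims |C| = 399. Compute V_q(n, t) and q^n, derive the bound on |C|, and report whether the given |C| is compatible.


V_q(n, t) = 277, q^n = 65536, Hamming bound = 236, |C| = 399 > bound (violated).

Step 1: Compute V_q(n, t) = Σ_{j=0}^2 C(n, j) (q−1)^j.
  j = 0: C(8,0)·(3)^0 = 1·1 = 1.
  j = 1: C(8,1)·(3)^1 = 8·3 = 24.
  j = 2: C(8,2)·(3)^2 = 28·9 = 252.
  V_q(n, t) = 1 + 24 + 252 = 277.
Step 2: q^n = 4^8 = 65536.
Step 3: Hamming bound ⌊q^n / V_q(n,t)⌋ = ⌊65536/277⌋ = 236.
Step 4: Compare |C| = 399 to 236: violated.
The claimed |C| lies above the Hamming bound, so no 4-ary code of length 8 with d ≥ 5 can have 399 codewords.


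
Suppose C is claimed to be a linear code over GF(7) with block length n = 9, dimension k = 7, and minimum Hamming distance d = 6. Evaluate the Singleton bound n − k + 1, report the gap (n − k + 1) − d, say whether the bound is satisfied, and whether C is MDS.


Singleton RHS = n − k + 1 = 3, slack = -3, bound violated (no such code; not MDS).

Singleton bound: d ≤ n − k + 1.
Here n = 9, k = 7, so n − k + 1 = 3.
Given d = 6, check d ≤ 3: NO.
Slack = (n − k + 1) − d = -3.
The slack is negative: d = 6 exceeds n − k + 1 = 3 by 3, so the Singleton bound is violated and no linear [9, 7, 6]_7 code can exist. In particular it is not MDS (MDS requires d = n − k + 1 exactly).
Description: the claimed parameters are [9, 7, 6]_7; such a code would be impossible (violates the Singleton bound).


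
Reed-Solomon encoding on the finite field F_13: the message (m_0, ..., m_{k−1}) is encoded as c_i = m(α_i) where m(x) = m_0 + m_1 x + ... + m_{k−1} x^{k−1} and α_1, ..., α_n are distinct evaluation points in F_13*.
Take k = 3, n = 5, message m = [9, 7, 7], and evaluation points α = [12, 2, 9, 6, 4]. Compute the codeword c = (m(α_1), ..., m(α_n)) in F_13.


c = [9, 12, 2, 4, 6]

Message polynomial: m(x) = 9 + 7·x + 7·x^2 (mod 13).
For each evaluation point α_i, compute m(α_i) mod 13:
  α_1 = 12: Horner steps 7 → 0 → 9, so m(12) = 9.
  α_2 = 2: Horner steps 7 → 8 → 12, so m(2) = 12.
  α_3 = 9: Horner steps 7 → 5 → 2, so m(9) = 2.
  α_4 = 6: Horner steps 7 → 10 → 4, so m(6) = 4.
  α_5 = 4: Horner steps 7 → 9 → 6, so m(4) = 6.
Codeword c = [9, 12, 2, 4, 6] ∈ F_13^5.


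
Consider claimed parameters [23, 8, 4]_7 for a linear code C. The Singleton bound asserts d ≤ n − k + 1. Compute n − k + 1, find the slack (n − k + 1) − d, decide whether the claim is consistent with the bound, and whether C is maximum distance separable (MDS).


Singleton RHS = n − k + 1 = 16, slack = 12, bound satisfied, not MDS.

Singleton bound: d ≤ n − k + 1.
Here n = 23, k = 8, so n − k + 1 = 16.
Given d = 4, check d ≤ 16: YES.
Slack = (n − k + 1) − d = 12.
The code is NOT MDS (slack = 12 > 0).
Description: the claimed parameters are [23, 8, 4]_7; such a code would be non-MDS.


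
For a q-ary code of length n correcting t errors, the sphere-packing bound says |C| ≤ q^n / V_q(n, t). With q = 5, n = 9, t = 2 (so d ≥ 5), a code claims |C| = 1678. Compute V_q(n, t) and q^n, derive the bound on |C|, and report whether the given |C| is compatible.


V_q(n, t) = 613, q^n = 1953125, Hamming bound = 3186, |C| = 1678 ≤ bound (satisfied).

Step 1: Compute V_q(n, t) = Σ_{j=0}^2 C(n, j) (q−1)^j.
  j = 0: C(9,0)·(4)^0 = 1·1 = 1.
  j = 1: C(9,1)·(4)^1 = 9·4 = 36.
  j = 2: C(9,2)·(4)^2 = 36·16 = 576.
  V_q(n, t) = 1 + 36 + 576 = 613.
Step 2: q^n = 5^9 = 1953125.
Step 3: Hamming bound ⌊q^n / V_q(n,t)⌋ = ⌊1953125/613⌋ = 3186.
Step 4: Compare |C| = 1678 to 3186: satisfied.
The claimed |C| lies below the Hamming bound.


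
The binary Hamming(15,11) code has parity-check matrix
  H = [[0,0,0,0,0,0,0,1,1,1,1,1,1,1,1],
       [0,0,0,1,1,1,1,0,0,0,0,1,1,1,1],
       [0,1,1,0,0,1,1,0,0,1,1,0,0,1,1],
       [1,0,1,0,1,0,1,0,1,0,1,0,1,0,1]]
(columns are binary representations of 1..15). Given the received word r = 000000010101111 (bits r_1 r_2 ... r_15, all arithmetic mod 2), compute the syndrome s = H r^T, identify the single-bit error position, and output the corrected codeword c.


s = (0, 0, 1, 0)^T, error position = 2, corrected codeword c = 010000010101111

Compute s = H r^T mod 2 one row at a time:
  s_1 = 1 + 0 + 1 + 0 + 1 + 1 + 1 + 1 = 6 ≡ 0 (mod 2).
  s_2 = 0 + 0 + 0 + 0 + 1 + 1 + 1 + 1 = 4 ≡ 0 (mod 2).
  s_3 = 0 + 0 + 0 + 0 + 1 + 0 + 1 + 1 = 3 ≡ 1 (mod 2).
  s_4 = 0 + 0 + 0 + 0 + 0 + 0 + 1 + 1 = 2 ≡ 0 (mod 2).
s = (0, 0, 1, 0)^T — this equals column 2 of H (binary 0010), so error is at position 2.
Correct: flip bit 2 of r = 000000010101111 to get c = 010000010101111.


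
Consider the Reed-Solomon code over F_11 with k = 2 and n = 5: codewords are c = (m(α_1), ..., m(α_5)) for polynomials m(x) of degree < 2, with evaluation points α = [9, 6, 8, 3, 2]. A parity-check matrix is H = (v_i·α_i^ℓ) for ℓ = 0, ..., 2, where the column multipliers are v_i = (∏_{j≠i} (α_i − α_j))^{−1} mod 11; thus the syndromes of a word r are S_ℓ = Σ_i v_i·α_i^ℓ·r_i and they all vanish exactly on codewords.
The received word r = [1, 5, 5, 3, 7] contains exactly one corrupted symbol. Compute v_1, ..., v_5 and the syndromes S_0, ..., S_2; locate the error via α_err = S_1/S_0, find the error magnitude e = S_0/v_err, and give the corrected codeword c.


S = (6, 3, 7), error at position 2, error magnitude e = 3, c = [1, 2, 5, 3, 7].

Step 1: column multipliers v_i = (∏_{j≠i}(α_i − α_j))^{−1} mod 11.
  i = 1 (α = 9): (9−6)(9−8)(9−3)(9−2) = 3·1·6·7 = 126 ≡ 5, so v_1 = 5^{−1} = 9 (mod 11).
  i = 2 (α = 6): (6−9)(6−8)(6−3)(6−2) = (−3)·(−2)·3·4 = 72 ≡ 6, so v_2 = 6^{−1} = 2 (mod 11).
  i = 3 (α = 8): (8−9)(8−6)(8−3)(8−2) = (−1)·2·5·6 = −60 ≡ 6, so v_3 = 6^{−1} = 2 (mod 11).
  i = 4 (α = 3): (3−9)(3−6)(3−8)(3−2) = (−6)·(−3)·(−5)·1 = −90 ≡ 9, so v_4 = 9^{−1} = 5 (mod 11).
  i = 5 (α = 2): (2−9)(2−6)(2−8)(2−3) = (−7)·(−4)·(−6)·(−1) = 168 ≡ 3, so v_5 = 3^{−1} = 4 (mod 11).
  v = [9, 2, 2, 5, 4].
Step 2: syndromes of r = [1, 5, 5, 3, 7] (all sums mod 11).
  S_0 = Σ v_i r_i = 9·1 + 2·5 + 2·5 + 5·3 + 4·7 = 72 ≡ 6.
  S_1 = Σ v_i α_i r_i = 9·9·1 + 2·6·5 + 2·8·5 + 5·3·3 + 4·2·7 = 322 ≡ 3.
  α_i^2 mod 11 = [4, 3, 9, 9, 4].
  S_2 = Σ v_i α_i^2 r_i = 9·4·1 + 2·3·5 + 2·9·5 + 5·9·3 + 4·4·7 = 403 ≡ 7.
  S = (6, 3, 7) ≠ 0, so r is not a codeword (an error is present).
Step 3: locate the error. For a single error e at position i, S_ℓ = v_i·e·α_i^ℓ, so α_err = S_1/S_0.
  S_0^{−1} = 6^{−1} = 2 (mod 11), so α_err = 3·2 = 6 ≡ 6 = α_2. Error position i = 2.
  Consistency check: S_2/S_1 = 7·4 = 28 ≡ 6 = α_err ✓ (single-error assumption holds).
Step 4: error magnitude e = S_0/v_2 = S_0·∏_{j≠2}(α_2 − α_j) = 6·6 = 36 ≡ 3 (mod 11).
Step 5: correct position 2: c_2 = r_2 − e = 5 − 3 ≡ 2 (mod 11). Hence c = [1, 2, 5, 3, 7].
  Check: interpolating c through the α_i gives m(x) = 4 + 7·x (degree < 2) with m(α_i) = c_i for every i, so c is indeed a codeword.


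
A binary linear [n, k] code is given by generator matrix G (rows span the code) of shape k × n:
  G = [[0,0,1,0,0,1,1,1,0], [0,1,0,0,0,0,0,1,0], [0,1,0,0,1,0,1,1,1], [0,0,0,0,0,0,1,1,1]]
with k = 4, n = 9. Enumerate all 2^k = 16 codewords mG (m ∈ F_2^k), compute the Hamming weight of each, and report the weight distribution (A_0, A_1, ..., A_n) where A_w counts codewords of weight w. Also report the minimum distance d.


Weight distribution: A_0 = 1, A_2 = 3, A_3 = 4, A_4 = 3, A_5 = 4, A_6 = 1. Minimum distance d = 2.

Enumerate all 2^4 = 16 messages m ∈ F_2^4.
For each, compute codeword c = mG in F_2^9, then tally its weight.
  m = 0000 → c = 000000000, weight = 0.
  m = 1000 → c = 001001110, weight = 4.
  m = 0100 → c = 010000010, weight = 2.
  m = 1100 → c = 011001100, weight = 4.
  m = 0010 → c = 010010111, weight = 5.
  m = 1010 → c = 011011001, weight = 5.
  m = 0110 → c = 000010101, weight = 3.
  m = 1110 → c = 001011011, weight = 5.
  m = 0001 → c = 000000111, weight = 3.
  m = 1001 → c = 001001001, weight = 3.
  m = 0101 → c = 010000101, weight = 3.
  m = 1101 → c = 011001011, weight = 5.
  m = 0011 → c = 010010000, weight = 2.
  m = 1011 → c = 011011110, weight = 6.
  m = 0111 → c = 000010010, weight = 2.
  m = 1111 → c = 001011100, weight = 4.
Tally weights:
  weight 0: 1 codewords.
  weight 2: 3 codewords.
  weight 3: 4 codewords.
  weight 4: 3 codewords.
  weight 5: 4 codewords.
  weight 6: 1 codewords.
Minimum distance d = smallest w > 0 with A_w > 0 = 2.
Sanity: Σ A_w = 16 = 2^4 = 16 ✓.
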